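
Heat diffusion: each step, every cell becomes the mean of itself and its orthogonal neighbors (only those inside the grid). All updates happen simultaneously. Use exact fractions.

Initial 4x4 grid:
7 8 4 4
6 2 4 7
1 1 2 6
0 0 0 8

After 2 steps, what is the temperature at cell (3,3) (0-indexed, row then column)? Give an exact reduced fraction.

Step 1: cell (3,3) = 14/3
Step 2: cell (3,3) = 155/36
Full grid after step 2:
  65/12 429/80 381/80 61/12
  43/10 369/100 417/100 99/20
  113/60 41/20 317/100 137/30
  31/36 257/240 601/240 155/36

Answer: 155/36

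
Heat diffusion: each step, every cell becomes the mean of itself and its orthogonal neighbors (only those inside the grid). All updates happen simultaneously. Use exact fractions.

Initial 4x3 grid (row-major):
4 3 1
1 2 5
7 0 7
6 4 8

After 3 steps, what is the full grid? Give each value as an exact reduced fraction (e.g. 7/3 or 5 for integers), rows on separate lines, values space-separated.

After step 1:
  8/3 5/2 3
  7/2 11/5 15/4
  7/2 4 5
  17/3 9/2 19/3
After step 2:
  26/9 311/120 37/12
  89/30 319/100 279/80
  25/6 96/25 229/48
  41/9 41/8 95/18
After step 3:
  3041/1080 21157/7200 733/240
  11891/3600 19291/6000 8719/2400
  1747/450 8437/2000 31277/7200
  997/216 11279/2400 2185/432

Answer: 3041/1080 21157/7200 733/240
11891/3600 19291/6000 8719/2400
1747/450 8437/2000 31277/7200
997/216 11279/2400 2185/432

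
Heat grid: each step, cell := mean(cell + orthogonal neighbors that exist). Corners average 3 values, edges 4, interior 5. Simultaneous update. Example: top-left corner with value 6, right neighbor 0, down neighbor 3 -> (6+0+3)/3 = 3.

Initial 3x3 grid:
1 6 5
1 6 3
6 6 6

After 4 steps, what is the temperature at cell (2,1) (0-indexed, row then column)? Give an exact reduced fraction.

Answer: 253211/54000

Derivation:
Step 1: cell (2,1) = 6
Step 2: cell (2,1) = 74/15
Step 3: cell (2,1) = 8801/1800
Step 4: cell (2,1) = 253211/54000
Full grid after step 4:
  131507/32400 1834063/432000 294739/64800
  604021/144000 406703/90000 508547/108000
  290639/64800 253211/54000 26597/5400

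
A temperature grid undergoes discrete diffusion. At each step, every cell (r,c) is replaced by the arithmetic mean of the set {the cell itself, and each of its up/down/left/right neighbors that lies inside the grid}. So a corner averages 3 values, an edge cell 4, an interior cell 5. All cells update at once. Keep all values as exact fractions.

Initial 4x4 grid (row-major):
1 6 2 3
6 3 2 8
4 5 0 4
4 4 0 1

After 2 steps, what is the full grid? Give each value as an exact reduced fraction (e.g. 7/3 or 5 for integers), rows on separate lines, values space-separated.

Answer: 65/18 899/240 163/48 71/18
1019/240 171/50 171/50 89/24
309/80 89/25 129/50 341/120
4 117/40 251/120 37/18

Derivation:
After step 1:
  13/3 3 13/4 13/3
  7/2 22/5 3 17/4
  19/4 16/5 11/5 13/4
  4 13/4 5/4 5/3
After step 2:
  65/18 899/240 163/48 71/18
  1019/240 171/50 171/50 89/24
  309/80 89/25 129/50 341/120
  4 117/40 251/120 37/18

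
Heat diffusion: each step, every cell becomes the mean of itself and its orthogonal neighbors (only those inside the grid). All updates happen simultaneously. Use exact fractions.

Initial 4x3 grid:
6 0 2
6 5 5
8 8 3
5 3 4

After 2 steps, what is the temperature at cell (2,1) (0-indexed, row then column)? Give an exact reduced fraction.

Step 1: cell (2,1) = 27/5
Step 2: cell (2,1) = 539/100
Full grid after step 2:
  9/2 863/240 28/9
  109/20 469/100 953/240
  89/15 539/100 1049/240
  205/36 143/30 40/9

Answer: 539/100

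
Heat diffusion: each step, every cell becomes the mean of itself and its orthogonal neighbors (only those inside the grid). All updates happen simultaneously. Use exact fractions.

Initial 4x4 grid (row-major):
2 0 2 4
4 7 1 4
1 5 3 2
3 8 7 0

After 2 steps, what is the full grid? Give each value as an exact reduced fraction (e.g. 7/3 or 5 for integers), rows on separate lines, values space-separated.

After step 1:
  2 11/4 7/4 10/3
  7/2 17/5 17/5 11/4
  13/4 24/5 18/5 9/4
  4 23/4 9/2 3
After step 2:
  11/4 99/40 337/120 47/18
  243/80 357/100 149/50 44/15
  311/80 104/25 371/100 29/10
  13/3 381/80 337/80 13/4

Answer: 11/4 99/40 337/120 47/18
243/80 357/100 149/50 44/15
311/80 104/25 371/100 29/10
13/3 381/80 337/80 13/4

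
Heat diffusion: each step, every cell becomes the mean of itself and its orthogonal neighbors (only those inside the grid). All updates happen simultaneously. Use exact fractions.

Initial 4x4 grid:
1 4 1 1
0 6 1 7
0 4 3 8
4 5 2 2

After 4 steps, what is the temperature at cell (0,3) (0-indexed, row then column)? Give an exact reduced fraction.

Step 1: cell (0,3) = 3
Step 2: cell (0,3) = 3
Step 3: cell (0,3) = 49/15
Step 4: cell (0,3) = 5837/1800
Full grid after step 4:
  78131/32400 562291/216000 217129/72000 5837/1800
  546991/216000 51631/18000 2429/750 85273/24000
  202949/72000 3721/1200 2223/625 90713/24000
  32057/10800 234889/72000 28921/8000 6953/1800

Answer: 5837/1800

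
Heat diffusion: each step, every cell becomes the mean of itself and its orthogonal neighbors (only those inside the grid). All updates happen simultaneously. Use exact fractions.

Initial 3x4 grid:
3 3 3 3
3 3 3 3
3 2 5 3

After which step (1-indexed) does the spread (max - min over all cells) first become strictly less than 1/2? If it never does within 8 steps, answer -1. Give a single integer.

Step 1: max=11/3, min=8/3, spread=1
Step 2: max=407/120, min=43/15, spread=21/40
Step 3: max=3587/1080, min=529/180, spread=413/1080
  -> spread < 1/2 first at step 3
Step 4: max=104561/32400, min=160141/54000, spread=21191/81000
Step 5: max=3120167/972000, min=107431/36000, spread=21953/97200
Step 6: max=46290517/14580000, min=29247203/9720000, spread=193577/1166400
Step 7: max=691172507/218700000, min=1760462777/583200000, spread=9919669/69984000
Step 8: max=165008264377/52488000000, min=35373687431/11664000000, spread=18645347/167961600

Answer: 3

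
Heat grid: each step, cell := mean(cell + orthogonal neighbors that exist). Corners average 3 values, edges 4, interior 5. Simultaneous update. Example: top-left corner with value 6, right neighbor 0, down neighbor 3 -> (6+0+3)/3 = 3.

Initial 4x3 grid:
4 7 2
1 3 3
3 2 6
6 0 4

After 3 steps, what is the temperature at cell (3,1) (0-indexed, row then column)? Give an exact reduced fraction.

Step 1: cell (3,1) = 3
Step 2: cell (3,1) = 91/30
Step 3: cell (3,1) = 1129/360
Full grid after step 3:
  2549/720 217/60 2699/720
  311/96 341/100 337/96
  491/160 47/15 4849/1440
  2141/720 1129/360 7013/2160

Answer: 1129/360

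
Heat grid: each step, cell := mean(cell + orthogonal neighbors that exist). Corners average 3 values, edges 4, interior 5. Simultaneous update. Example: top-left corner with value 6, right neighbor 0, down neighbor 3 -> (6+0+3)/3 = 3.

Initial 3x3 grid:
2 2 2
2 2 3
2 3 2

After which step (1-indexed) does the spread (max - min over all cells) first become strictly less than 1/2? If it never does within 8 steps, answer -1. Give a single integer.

Step 1: max=8/3, min=2, spread=2/3
Step 2: max=193/80, min=2, spread=33/80
  -> spread < 1/2 first at step 2
Step 3: max=2597/1080, min=191/90, spread=61/216
Step 4: max=151039/64800, min=5761/2700, spread=511/2592
Step 5: max=9005933/3888000, min=78401/36000, spread=4309/31104
Step 6: max=533943751/233280000, min=10651237/4860000, spread=36295/373248
Step 7: max=31878770597/13996800000, min=2576935831/1166400000, spread=305773/4478976
Step 8: max=1902930670159/839808000000, min=25870575497/11664000000, spread=2575951/53747712

Answer: 2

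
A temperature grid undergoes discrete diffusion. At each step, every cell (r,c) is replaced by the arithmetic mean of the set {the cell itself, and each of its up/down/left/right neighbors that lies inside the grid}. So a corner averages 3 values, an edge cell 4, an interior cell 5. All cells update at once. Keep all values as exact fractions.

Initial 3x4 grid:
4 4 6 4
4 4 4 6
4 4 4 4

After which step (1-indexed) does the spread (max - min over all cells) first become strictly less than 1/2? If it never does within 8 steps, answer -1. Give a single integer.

Answer: 5

Derivation:
Step 1: max=16/3, min=4, spread=4/3
Step 2: max=193/40, min=4, spread=33/40
Step 3: max=5179/1080, min=4, spread=859/1080
Step 4: max=300803/64800, min=3679/900, spread=7183/12960
Step 5: max=17891077/3888000, min=222211/54000, spread=378377/777600
  -> spread < 1/2 first at step 5
Step 6: max=1058781623/233280000, min=2249789/540000, spread=3474911/9331200
Step 7: max=63070000357/13996800000, min=203853989/48600000, spread=174402061/559872000
Step 8: max=3756516566063/839808000000, min=24639816727/5832000000, spread=1667063659/6718464000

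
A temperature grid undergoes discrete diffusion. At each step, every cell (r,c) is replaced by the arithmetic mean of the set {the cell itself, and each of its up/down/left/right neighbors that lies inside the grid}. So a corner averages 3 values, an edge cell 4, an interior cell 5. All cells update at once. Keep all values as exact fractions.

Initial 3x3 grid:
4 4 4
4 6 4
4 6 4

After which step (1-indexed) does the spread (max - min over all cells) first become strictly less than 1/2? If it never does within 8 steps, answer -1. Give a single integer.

Answer: 2

Derivation:
Step 1: max=5, min=4, spread=1
Step 2: max=287/60, min=173/40, spread=11/24
  -> spread < 1/2 first at step 2
Step 3: max=16999/3600, min=263/60, spread=1219/3600
Step 4: max=1004603/216000, min=212759/48000, spread=755/3456
Step 5: max=59945491/12960000, min=38640119/8640000, spread=6353/41472
Step 6: max=3575458127/777600000, min=2327877293/518400000, spread=53531/497664
Step 7: max=213864444319/46656000000, min=5193614173/1152000000, spread=450953/5971968
Step 8: max=12797789793443/2799360000000, min=8432926450837/1866240000000, spread=3799043/71663616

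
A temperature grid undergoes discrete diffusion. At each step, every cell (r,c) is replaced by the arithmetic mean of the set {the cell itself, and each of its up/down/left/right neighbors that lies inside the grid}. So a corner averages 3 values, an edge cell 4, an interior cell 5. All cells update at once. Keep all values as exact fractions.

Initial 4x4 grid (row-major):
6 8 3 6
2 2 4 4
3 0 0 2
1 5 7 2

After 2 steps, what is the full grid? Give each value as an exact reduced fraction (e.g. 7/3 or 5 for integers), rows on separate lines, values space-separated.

Answer: 40/9 139/30 127/30 163/36
797/240 79/25 353/100 97/30
39/16 251/100 127/50 46/15
31/12 47/16 781/240 55/18

Derivation:
After step 1:
  16/3 19/4 21/4 13/3
  13/4 16/5 13/5 4
  3/2 2 13/5 2
  3 13/4 7/2 11/3
After step 2:
  40/9 139/30 127/30 163/36
  797/240 79/25 353/100 97/30
  39/16 251/100 127/50 46/15
  31/12 47/16 781/240 55/18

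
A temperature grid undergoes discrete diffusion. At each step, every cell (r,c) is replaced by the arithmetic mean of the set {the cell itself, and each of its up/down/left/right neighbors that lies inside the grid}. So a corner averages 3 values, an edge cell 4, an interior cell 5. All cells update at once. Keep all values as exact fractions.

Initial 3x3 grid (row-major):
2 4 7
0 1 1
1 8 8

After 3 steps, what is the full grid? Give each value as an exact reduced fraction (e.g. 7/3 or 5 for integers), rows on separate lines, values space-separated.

After step 1:
  2 7/2 4
  1 14/5 17/4
  3 9/2 17/3
After step 2:
  13/6 123/40 47/12
  11/5 321/100 1003/240
  17/6 479/120 173/36
After step 3:
  893/360 7421/2400 2681/720
  1041/400 19987/6000 58001/14400
  361/120 26713/7200 9343/2160

Answer: 893/360 7421/2400 2681/720
1041/400 19987/6000 58001/14400
361/120 26713/7200 9343/2160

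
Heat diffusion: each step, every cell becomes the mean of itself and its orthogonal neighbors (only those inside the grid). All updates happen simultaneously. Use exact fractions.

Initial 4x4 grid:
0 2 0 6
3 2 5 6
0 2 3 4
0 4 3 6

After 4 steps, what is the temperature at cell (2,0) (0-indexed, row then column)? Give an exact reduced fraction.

Answer: 208267/108000

Derivation:
Step 1: cell (2,0) = 5/4
Step 2: cell (2,0) = 181/120
Step 3: cell (2,0) = 6517/3600
Step 4: cell (2,0) = 208267/108000
Full grid after step 4:
  119077/64800 101981/43200 222323/72000 79873/21600
  41083/21600 425527/180000 39503/12000 3829/1000
  208267/108000 90391/36000 602621/180000 26743/6750
  132809/64800 549629/216000 729701/216000 252743/64800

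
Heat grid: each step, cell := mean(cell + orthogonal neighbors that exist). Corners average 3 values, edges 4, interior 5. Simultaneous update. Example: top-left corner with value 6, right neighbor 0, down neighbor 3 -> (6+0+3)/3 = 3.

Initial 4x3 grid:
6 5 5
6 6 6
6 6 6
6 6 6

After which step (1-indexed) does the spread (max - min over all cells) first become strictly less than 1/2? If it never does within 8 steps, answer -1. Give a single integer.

Answer: 2

Derivation:
Step 1: max=6, min=16/3, spread=2/3
Step 2: max=6, min=199/36, spread=17/36
  -> spread < 1/2 first at step 2
Step 3: max=6, min=12113/2160, spread=847/2160
Step 4: max=1346/225, min=183769/32400, spread=2011/6480
Step 5: max=644287/108000, min=22197217/3888000, spread=199423/777600
Step 6: max=12844751/2160000, min=1338775133/233280000, spread=1938319/9331200
Step 7: max=1152955801/194400000, min=80619122947/13996800000, spread=95747789/559872000
Step 8: max=69010856059/11664000000, min=4851278744873/839808000000, spread=940023131/6718464000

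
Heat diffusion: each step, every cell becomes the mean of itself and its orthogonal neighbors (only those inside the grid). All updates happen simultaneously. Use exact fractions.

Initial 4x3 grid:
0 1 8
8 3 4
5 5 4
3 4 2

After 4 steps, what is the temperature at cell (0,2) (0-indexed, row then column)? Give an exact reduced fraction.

Step 1: cell (0,2) = 13/3
Step 2: cell (0,2) = 145/36
Step 3: cell (0,2) = 4291/1080
Step 4: cell (0,2) = 7972/2025
Full grid after step 4:
  9127/2400 417559/108000 7972/2025
  286591/72000 716669/180000 434449/108000
  294791/72000 22792/5625 429499/108000
  11051/2700 1715611/432000 252449/64800

Answer: 7972/2025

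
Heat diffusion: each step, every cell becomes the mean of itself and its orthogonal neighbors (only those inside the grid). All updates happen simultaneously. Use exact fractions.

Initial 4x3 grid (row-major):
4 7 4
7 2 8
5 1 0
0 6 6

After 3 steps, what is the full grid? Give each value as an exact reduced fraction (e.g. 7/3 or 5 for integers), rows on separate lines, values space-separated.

After step 1:
  6 17/4 19/3
  9/2 5 7/2
  13/4 14/5 15/4
  11/3 13/4 4
After step 2:
  59/12 259/48 169/36
  75/16 401/100 223/48
  853/240 361/100 281/80
  61/18 823/240 11/3
After step 3:
  5 68461/14400 1061/216
  10301/2400 26819/6000 30353/7200
  27433/7200 21739/6000 3087/800
  1867/540 50741/14400 1273/360

Answer: 5 68461/14400 1061/216
10301/2400 26819/6000 30353/7200
27433/7200 21739/6000 3087/800
1867/540 50741/14400 1273/360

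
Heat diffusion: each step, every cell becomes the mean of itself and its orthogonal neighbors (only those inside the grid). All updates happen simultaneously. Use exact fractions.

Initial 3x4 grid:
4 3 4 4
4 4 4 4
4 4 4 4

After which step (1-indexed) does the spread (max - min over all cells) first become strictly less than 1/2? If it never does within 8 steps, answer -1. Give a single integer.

Answer: 1

Derivation:
Step 1: max=4, min=11/3, spread=1/3
  -> spread < 1/2 first at step 1
Step 2: max=4, min=449/120, spread=31/120
Step 3: max=4, min=4109/1080, spread=211/1080
Step 4: max=7153/1800, min=415103/108000, spread=14077/108000
Step 5: max=428317/108000, min=3747593/972000, spread=5363/48600
Step 6: max=237131/60000, min=112899191/29160000, spread=93859/1166400
Step 7: max=383463533/97200000, min=6788125519/1749600000, spread=4568723/69984000
Step 8: max=11482381111/2916000000, min=408123564371/104976000000, spread=8387449/167961600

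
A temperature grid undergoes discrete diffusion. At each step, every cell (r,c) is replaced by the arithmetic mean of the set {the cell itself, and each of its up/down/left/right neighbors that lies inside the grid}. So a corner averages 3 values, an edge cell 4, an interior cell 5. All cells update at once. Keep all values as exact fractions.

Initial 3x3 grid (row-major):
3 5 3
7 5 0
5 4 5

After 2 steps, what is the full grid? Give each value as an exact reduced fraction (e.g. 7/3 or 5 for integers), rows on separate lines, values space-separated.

After step 1:
  5 4 8/3
  5 21/5 13/4
  16/3 19/4 3
After step 2:
  14/3 119/30 119/36
  293/60 106/25 787/240
  181/36 1037/240 11/3

Answer: 14/3 119/30 119/36
293/60 106/25 787/240
181/36 1037/240 11/3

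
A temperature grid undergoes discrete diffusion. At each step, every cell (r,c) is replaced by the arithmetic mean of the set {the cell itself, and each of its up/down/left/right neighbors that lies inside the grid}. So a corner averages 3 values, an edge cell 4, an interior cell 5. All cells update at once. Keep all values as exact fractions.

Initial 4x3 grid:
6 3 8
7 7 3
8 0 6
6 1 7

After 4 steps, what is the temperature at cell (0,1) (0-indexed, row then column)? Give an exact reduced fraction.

Step 1: cell (0,1) = 6
Step 2: cell (0,1) = 5
Step 3: cell (0,1) = 1661/300
Step 4: cell (0,1) = 23701/4500
Full grid after step 4:
  359399/64800 23701/4500 84931/16200
  1131953/216000 312773/60000 528539/108000
  362831/72000 422297/90000 507809/108000
  50459/10800 1984151/432000 284029/64800

Answer: 23701/4500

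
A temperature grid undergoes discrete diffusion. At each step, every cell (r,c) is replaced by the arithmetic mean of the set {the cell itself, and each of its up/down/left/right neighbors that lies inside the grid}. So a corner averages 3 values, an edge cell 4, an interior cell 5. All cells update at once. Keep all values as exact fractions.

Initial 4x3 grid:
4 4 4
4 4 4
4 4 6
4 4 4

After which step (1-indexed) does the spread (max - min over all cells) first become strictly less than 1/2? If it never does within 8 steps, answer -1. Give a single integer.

Step 1: max=14/3, min=4, spread=2/3
Step 2: max=271/60, min=4, spread=31/60
Step 3: max=2371/540, min=4, spread=211/540
  -> spread < 1/2 first at step 3
Step 4: max=232897/54000, min=3647/900, spread=14077/54000
Step 5: max=2084407/486000, min=219683/54000, spread=5363/24300
Step 6: max=62060809/14580000, min=122869/30000, spread=93859/583200
Step 7: max=3709474481/874800000, min=199736467/48600000, spread=4568723/34992000
Step 8: max=221732435629/52488000000, min=6013618889/1458000000, spread=8387449/83980800

Answer: 3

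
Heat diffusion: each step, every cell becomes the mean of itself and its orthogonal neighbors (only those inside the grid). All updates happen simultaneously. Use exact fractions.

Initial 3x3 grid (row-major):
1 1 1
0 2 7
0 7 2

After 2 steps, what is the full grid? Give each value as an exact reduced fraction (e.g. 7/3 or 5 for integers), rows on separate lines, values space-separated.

Answer: 8/9 499/240 29/12
143/80 223/100 221/60
35/18 829/240 133/36

Derivation:
After step 1:
  2/3 5/4 3
  3/4 17/5 3
  7/3 11/4 16/3
After step 2:
  8/9 499/240 29/12
  143/80 223/100 221/60
  35/18 829/240 133/36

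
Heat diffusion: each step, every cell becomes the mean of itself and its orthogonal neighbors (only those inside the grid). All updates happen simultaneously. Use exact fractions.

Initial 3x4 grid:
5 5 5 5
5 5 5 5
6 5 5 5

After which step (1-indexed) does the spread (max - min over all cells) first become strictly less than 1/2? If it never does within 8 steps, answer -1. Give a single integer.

Answer: 1

Derivation:
Step 1: max=16/3, min=5, spread=1/3
  -> spread < 1/2 first at step 1
Step 2: max=95/18, min=5, spread=5/18
Step 3: max=1121/216, min=5, spread=41/216
Step 4: max=133817/25920, min=5, spread=4217/25920
Step 5: max=7985149/1555200, min=36079/7200, spread=38417/311040
Step 6: max=477760211/93312000, min=722597/144000, spread=1903471/18662400
Step 7: max=28594589089/5598720000, min=21715759/4320000, spread=18038617/223948800
Step 8: max=1712884182851/335923200000, min=1956926759/388800000, spread=883978523/13436928000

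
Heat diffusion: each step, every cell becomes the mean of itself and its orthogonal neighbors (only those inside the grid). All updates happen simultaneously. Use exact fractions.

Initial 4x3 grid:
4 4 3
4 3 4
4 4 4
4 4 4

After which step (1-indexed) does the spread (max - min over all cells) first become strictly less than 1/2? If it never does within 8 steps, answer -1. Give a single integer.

Step 1: max=4, min=7/2, spread=1/2
Step 2: max=4, min=32/9, spread=4/9
  -> spread < 1/2 first at step 2
Step 3: max=1587/400, min=26491/7200, spread=83/288
Step 4: max=28409/7200, min=238831/64800, spread=337/1296
Step 5: max=1880449/480000, min=14491979/3888000, spread=7396579/38880000
Step 6: max=50616727/12960000, min=872817961/233280000, spread=61253/373248
Step 7: max=3024121943/777600000, min=52637658599/13996800000, spread=14372291/111974400
Step 8: max=180988507837/46656000000, min=3167497427941/839808000000, spread=144473141/1343692800

Answer: 2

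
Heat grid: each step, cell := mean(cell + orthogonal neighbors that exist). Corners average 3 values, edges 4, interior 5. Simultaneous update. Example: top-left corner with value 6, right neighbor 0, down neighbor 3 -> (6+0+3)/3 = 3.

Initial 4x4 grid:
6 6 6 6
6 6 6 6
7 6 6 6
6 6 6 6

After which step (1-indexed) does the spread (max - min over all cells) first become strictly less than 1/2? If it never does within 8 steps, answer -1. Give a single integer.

Answer: 1

Derivation:
Step 1: max=19/3, min=6, spread=1/3
  -> spread < 1/2 first at step 1
Step 2: max=751/120, min=6, spread=31/120
Step 3: max=6691/1080, min=6, spread=211/1080
Step 4: max=664843/108000, min=6, spread=16843/108000
Step 5: max=5970643/972000, min=54079/9000, spread=130111/972000
Step 6: max=178602367/29160000, min=3247159/540000, spread=3255781/29160000
Step 7: max=5349153691/874800000, min=3251107/540000, spread=82360351/874800000
Step 8: max=160215316891/26244000000, min=585706441/97200000, spread=2074577821/26244000000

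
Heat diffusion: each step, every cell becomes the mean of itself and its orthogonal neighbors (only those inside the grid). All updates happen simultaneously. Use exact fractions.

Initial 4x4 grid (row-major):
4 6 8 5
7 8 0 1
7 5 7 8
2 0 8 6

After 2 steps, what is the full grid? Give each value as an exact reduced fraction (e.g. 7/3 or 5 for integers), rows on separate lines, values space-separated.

After step 1:
  17/3 13/2 19/4 14/3
  13/2 26/5 24/5 7/2
  21/4 27/5 28/5 11/2
  3 15/4 21/4 22/3
After step 2:
  56/9 1327/240 1243/240 155/36
  1357/240 142/25 477/100 277/60
  403/80 126/25 531/100 329/60
  4 87/20 329/60 217/36

Answer: 56/9 1327/240 1243/240 155/36
1357/240 142/25 477/100 277/60
403/80 126/25 531/100 329/60
4 87/20 329/60 217/36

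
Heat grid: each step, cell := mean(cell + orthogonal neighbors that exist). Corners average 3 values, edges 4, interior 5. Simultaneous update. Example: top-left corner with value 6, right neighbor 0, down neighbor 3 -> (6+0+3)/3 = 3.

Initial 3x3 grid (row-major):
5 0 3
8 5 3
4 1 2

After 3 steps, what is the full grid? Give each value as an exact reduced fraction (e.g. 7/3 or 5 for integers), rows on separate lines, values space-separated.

After step 1:
  13/3 13/4 2
  11/2 17/5 13/4
  13/3 3 2
After step 2:
  157/36 779/240 17/6
  527/120 92/25 213/80
  77/18 191/60 11/4
After step 3:
  8639/2160 50833/14400 1049/360
  30079/7200 5149/1500 14311/4800
  4267/1080 6251/1800 2063/720

Answer: 8639/2160 50833/14400 1049/360
30079/7200 5149/1500 14311/4800
4267/1080 6251/1800 2063/720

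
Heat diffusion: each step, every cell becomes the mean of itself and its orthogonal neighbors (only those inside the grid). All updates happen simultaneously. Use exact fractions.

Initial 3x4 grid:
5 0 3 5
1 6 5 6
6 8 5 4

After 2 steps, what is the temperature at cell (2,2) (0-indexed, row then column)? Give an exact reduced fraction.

Answer: 87/16

Derivation:
Step 1: cell (2,2) = 11/2
Step 2: cell (2,2) = 87/16
Full grid after step 2:
  10/3 51/16 197/48 155/36
  31/8 93/20 91/20 59/12
  21/4 83/16 87/16 31/6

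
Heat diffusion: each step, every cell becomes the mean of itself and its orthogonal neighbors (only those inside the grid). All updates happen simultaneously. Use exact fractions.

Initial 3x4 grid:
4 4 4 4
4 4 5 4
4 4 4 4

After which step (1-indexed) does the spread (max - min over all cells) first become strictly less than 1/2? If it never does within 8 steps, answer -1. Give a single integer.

Step 1: max=17/4, min=4, spread=1/4
  -> spread < 1/2 first at step 1
Step 2: max=423/100, min=4, spread=23/100
Step 3: max=20011/4800, min=1613/400, spread=131/960
Step 4: max=179351/43200, min=29191/7200, spread=841/8640
Step 5: max=71662051/17280000, min=5853373/1440000, spread=56863/691200
Step 6: max=643614341/155520000, min=52829543/12960000, spread=386393/6220800
Step 7: max=257225723131/62208000000, min=21156358813/5184000000, spread=26795339/497664000
Step 8: max=15413735714129/3732480000000, min=1271246149667/311040000000, spread=254051069/5971968000

Answer: 1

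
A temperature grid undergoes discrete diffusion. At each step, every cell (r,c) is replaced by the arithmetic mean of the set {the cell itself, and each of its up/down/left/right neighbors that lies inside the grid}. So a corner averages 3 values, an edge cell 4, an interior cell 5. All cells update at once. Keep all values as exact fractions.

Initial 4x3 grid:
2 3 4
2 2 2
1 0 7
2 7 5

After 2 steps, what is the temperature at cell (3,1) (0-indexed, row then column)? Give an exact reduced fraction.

Answer: 497/120

Derivation:
Step 1: cell (3,1) = 7/2
Step 2: cell (3,1) = 497/120
Full grid after step 2:
  41/18 593/240 19/6
  107/60 269/100 241/80
  73/30 269/100 1019/240
  97/36 497/120 40/9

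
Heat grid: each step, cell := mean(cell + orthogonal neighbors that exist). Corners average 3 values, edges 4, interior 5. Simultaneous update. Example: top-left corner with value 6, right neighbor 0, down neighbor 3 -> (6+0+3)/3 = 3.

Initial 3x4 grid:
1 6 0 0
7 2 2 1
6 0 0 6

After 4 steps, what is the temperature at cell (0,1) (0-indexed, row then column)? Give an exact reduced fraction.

Step 1: cell (0,1) = 9/4
Step 2: cell (0,1) = 739/240
Step 3: cell (0,1) = 19159/7200
Step 4: cell (0,1) = 607753/216000
Full grid after step 4:
  209419/64800 607753/216000 433913/216000 230413/129600
  121333/36000 54411/20000 789623/360000 1514107/864000
  103747/32400 307939/108000 234019/108000 256663/129600

Answer: 607753/216000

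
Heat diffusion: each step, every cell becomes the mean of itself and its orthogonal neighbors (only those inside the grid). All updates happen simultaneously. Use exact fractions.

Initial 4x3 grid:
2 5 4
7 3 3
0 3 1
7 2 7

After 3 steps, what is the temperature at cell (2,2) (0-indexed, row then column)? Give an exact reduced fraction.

Answer: 5047/1440

Derivation:
Step 1: cell (2,2) = 7/2
Step 2: cell (2,2) = 683/240
Step 3: cell (2,2) = 5047/1440
Full grid after step 3:
  8527/2160 5141/1440 2669/720
  4973/1440 1109/300 517/160
  1769/480 3799/1200 5047/1440
  307/90 10643/2880 1787/540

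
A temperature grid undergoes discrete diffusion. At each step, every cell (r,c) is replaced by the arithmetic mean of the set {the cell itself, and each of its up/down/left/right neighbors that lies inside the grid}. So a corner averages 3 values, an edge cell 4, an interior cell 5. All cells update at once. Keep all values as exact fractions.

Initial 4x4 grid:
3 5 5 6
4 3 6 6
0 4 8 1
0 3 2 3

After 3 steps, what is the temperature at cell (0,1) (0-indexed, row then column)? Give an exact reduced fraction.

Step 1: cell (0,1) = 4
Step 2: cell (0,1) = 179/40
Step 3: cell (0,1) = 1289/300
Full grid after step 3:
  56/15 1289/300 4469/900 11251/2160
  651/200 199/50 28333/6000 34537/7200
  527/200 6671/2000 3907/1000 10123/2400
  539/240 2173/800 2741/800 419/120

Answer: 1289/300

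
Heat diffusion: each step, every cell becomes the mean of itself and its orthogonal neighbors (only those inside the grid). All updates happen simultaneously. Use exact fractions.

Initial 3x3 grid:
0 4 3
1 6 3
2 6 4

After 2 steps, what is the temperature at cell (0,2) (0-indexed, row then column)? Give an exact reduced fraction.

Answer: 127/36

Derivation:
Step 1: cell (0,2) = 10/3
Step 2: cell (0,2) = 127/36
Full grid after step 2:
  43/18 49/16 127/36
  131/48 18/5 47/12
  13/4 95/24 77/18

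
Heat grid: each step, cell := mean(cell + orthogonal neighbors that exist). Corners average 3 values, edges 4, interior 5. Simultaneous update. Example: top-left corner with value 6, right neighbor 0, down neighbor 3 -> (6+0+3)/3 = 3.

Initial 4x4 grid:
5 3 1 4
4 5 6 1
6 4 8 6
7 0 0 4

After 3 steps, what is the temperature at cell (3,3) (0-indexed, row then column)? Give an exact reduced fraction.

Answer: 8243/2160

Derivation:
Step 1: cell (3,3) = 10/3
Step 2: cell (3,3) = 133/36
Step 3: cell (3,3) = 8243/2160
Full grid after step 3:
  3043/720 4697/1200 1463/400 69/20
  3593/800 8577/2000 997/250 4669/1200
  32273/7200 6431/1500 24737/6000 14443/3600
  566/135 28103/7200 27191/7200 8243/2160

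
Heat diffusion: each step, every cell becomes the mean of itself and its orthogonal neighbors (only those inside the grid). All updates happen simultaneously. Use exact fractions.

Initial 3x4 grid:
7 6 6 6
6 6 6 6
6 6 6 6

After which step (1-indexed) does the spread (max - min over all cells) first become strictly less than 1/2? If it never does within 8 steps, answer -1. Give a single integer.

Step 1: max=19/3, min=6, spread=1/3
  -> spread < 1/2 first at step 1
Step 2: max=113/18, min=6, spread=5/18
Step 3: max=1337/216, min=6, spread=41/216
Step 4: max=159737/25920, min=6, spread=4217/25920
Step 5: max=9540349/1555200, min=43279/7200, spread=38417/311040
Step 6: max=571072211/93312000, min=866597/144000, spread=1903471/18662400
Step 7: max=34193309089/5598720000, min=26035759/4320000, spread=18038617/223948800
Step 8: max=2048807382851/335923200000, min=2345726759/388800000, spread=883978523/13436928000

Answer: 1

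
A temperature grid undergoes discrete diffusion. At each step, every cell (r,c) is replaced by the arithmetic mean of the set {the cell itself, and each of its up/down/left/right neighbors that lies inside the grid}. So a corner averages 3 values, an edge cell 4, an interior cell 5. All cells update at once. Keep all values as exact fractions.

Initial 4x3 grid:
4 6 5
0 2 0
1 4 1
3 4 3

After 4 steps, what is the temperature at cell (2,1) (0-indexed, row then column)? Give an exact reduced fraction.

Answer: 229189/90000

Derivation:
Step 1: cell (2,1) = 12/5
Step 2: cell (2,1) = 123/50
Step 3: cell (2,1) = 14759/6000
Step 4: cell (2,1) = 229189/90000
Full grid after step 4:
  372541/129600 849913/288000 381791/129600
  574001/216000 107559/40000 73547/27000
  542101/216000 229189/90000 137869/54000
  41557/16200 1114057/432000 167803/64800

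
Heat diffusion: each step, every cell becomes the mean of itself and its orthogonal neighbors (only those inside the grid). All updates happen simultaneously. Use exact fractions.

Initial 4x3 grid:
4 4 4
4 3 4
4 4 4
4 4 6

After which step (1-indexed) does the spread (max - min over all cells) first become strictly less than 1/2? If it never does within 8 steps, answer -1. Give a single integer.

Answer: 3

Derivation:
Step 1: max=14/3, min=15/4, spread=11/12
Step 2: max=41/9, min=377/100, spread=707/900
Step 3: max=9343/2160, min=18389/4800, spread=21359/43200
  -> spread < 1/2 first at step 3
Step 4: max=138383/32400, min=166249/43200, spread=10957/25920
Step 5: max=16313309/3888000, min=10066781/2592000, spread=97051/311040
Step 6: max=971309281/233280000, min=606155179/155520000, spread=4966121/18662400
Step 7: max=57814199579/13996800000, min=36593499761/9331200000, spread=46783199/223948800
Step 8: max=3452055854761/839808000000, min=2204340989299/559872000000, spread=2328709933/13436928000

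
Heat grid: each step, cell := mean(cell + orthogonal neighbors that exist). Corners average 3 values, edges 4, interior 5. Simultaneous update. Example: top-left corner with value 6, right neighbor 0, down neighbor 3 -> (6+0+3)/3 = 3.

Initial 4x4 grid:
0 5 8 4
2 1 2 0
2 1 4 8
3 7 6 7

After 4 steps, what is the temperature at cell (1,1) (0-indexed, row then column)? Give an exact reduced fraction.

Answer: 273187/90000

Derivation:
Step 1: cell (1,1) = 11/5
Step 2: cell (1,1) = 259/100
Step 3: cell (1,1) = 1727/600
Step 4: cell (1,1) = 273187/90000
Full grid after step 4:
  84841/32400 25973/8640 254431/72000 41869/10800
  22697/8640 273187/90000 110447/30000 292631/72000
  71497/24000 34539/10000 124799/30000 66107/14400
  36899/10800 284191/72000 66947/14400 54077/10800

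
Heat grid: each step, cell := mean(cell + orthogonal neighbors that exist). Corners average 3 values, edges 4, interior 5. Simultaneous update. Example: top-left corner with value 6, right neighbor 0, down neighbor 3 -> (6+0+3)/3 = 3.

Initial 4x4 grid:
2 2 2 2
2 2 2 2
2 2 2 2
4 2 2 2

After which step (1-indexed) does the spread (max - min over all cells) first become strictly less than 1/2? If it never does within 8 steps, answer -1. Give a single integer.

Answer: 3

Derivation:
Step 1: max=8/3, min=2, spread=2/3
Step 2: max=23/9, min=2, spread=5/9
Step 3: max=257/108, min=2, spread=41/108
  -> spread < 1/2 first at step 3
Step 4: max=7523/3240, min=2, spread=1043/3240
Step 5: max=219953/97200, min=2, spread=25553/97200
Step 6: max=6503459/2916000, min=18079/9000, spread=645863/2916000
Step 7: max=192601691/87480000, min=120971/60000, spread=16225973/87480000
Step 8: max=5726277983/2624400000, min=54701/27000, spread=409340783/2624400000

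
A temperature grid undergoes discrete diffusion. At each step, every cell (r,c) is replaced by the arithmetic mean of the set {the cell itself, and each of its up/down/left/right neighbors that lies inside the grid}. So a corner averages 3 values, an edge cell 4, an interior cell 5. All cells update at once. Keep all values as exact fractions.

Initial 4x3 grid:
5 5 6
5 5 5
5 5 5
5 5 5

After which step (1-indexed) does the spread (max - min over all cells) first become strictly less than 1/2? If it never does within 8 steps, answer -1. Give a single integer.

Step 1: max=16/3, min=5, spread=1/3
  -> spread < 1/2 first at step 1
Step 2: max=95/18, min=5, spread=5/18
Step 3: max=1121/216, min=5, spread=41/216
Step 4: max=133817/25920, min=5, spread=4217/25920
Step 5: max=7985149/1555200, min=36079/7200, spread=38417/311040
Step 6: max=477760211/93312000, min=722597/144000, spread=1903471/18662400
Step 7: max=28594589089/5598720000, min=21715759/4320000, spread=18038617/223948800
Step 8: max=1712884182851/335923200000, min=1956926759/388800000, spread=883978523/13436928000

Answer: 1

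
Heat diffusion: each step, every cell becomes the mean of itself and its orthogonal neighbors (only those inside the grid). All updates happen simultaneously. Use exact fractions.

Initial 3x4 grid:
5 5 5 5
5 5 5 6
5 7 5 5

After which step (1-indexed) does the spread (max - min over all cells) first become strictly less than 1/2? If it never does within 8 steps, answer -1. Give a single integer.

Answer: 3

Derivation:
Step 1: max=17/3, min=5, spread=2/3
Step 2: max=331/60, min=5, spread=31/60
Step 3: max=2911/540, min=767/150, spread=749/2700
  -> spread < 1/2 first at step 3
Step 4: max=289243/54000, min=13909/2700, spread=11063/54000
Step 5: max=17254927/3240000, min=700573/135000, spread=17647/129600
Step 6: max=1031356793/194400000, min=50628029/9720000, spread=18796213/194400000
Step 7: max=61762760887/11664000000, min=1523527393/291600000, spread=273888389/3888000000
Step 8: max=8877992556127/1679616000000, min=20349289511/3888000000, spread=696795899/13436928000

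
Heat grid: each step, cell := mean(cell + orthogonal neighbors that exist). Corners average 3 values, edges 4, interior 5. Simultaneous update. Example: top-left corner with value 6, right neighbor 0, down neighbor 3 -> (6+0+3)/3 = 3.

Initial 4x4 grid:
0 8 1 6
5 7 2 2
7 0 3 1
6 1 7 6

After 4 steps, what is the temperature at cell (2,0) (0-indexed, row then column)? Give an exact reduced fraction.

Step 1: cell (2,0) = 9/2
Step 2: cell (2,0) = 1051/240
Step 3: cell (2,0) = 30271/7200
Step 4: cell (2,0) = 894853/216000
Full grid after step 4:
  27419/6480 863741/216000 258679/72000 913/270
  908861/216000 352537/90000 26611/7500 26601/8000
  894853/216000 174997/45000 322181/90000 741883/216000
  66589/16200 850543/216000 800503/216000 116411/32400

Answer: 894853/216000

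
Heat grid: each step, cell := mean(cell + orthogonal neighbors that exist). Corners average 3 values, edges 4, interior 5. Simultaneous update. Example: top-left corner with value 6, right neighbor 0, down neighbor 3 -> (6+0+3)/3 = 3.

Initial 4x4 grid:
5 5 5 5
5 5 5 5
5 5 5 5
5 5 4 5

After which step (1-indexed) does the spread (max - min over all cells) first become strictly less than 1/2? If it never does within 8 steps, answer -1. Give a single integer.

Answer: 1

Derivation:
Step 1: max=5, min=14/3, spread=1/3
  -> spread < 1/2 first at step 1
Step 2: max=5, min=569/120, spread=31/120
Step 3: max=5, min=5189/1080, spread=211/1080
Step 4: max=5, min=523157/108000, spread=16843/108000
Step 5: max=44921/9000, min=4721357/972000, spread=130111/972000
Step 6: max=2692841/540000, min=142157633/29160000, spread=3255781/29160000
Step 7: max=2688893/540000, min=4273646309/874800000, spread=82360351/874800000
Step 8: max=483493559/97200000, min=128468683109/26244000000, spread=2074577821/26244000000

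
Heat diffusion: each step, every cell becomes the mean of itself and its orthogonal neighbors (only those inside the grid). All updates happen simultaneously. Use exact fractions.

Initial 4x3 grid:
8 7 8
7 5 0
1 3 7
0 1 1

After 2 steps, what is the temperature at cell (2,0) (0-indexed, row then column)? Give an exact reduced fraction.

Answer: 181/60

Derivation:
Step 1: cell (2,0) = 11/4
Step 2: cell (2,0) = 181/60
Full grid after step 2:
  235/36 89/15 17/3
  74/15 501/100 343/80
  181/60 291/100 283/80
  14/9 499/240 7/3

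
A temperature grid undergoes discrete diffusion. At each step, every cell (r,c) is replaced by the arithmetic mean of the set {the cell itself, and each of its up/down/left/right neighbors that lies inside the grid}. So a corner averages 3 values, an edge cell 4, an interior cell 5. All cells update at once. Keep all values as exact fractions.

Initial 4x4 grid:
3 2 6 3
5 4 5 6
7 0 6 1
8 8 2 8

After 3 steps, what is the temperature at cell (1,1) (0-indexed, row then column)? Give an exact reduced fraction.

Step 1: cell (1,1) = 16/5
Step 2: cell (1,1) = 221/50
Step 3: cell (1,1) = 2399/600
Full grid after step 3:
  4171/1080 29651/7200 9713/2400 1091/240
  32471/7200 2399/600 9011/2000 5039/1200
  7019/1440 29767/6000 12557/3000 16721/3600
  2465/432 1787/360 8953/1800 4709/1080

Answer: 2399/600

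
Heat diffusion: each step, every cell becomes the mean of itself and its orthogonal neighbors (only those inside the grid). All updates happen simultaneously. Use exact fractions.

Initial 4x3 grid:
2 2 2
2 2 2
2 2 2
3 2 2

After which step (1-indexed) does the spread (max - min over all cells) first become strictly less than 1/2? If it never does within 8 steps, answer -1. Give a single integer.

Answer: 1

Derivation:
Step 1: max=7/3, min=2, spread=1/3
  -> spread < 1/2 first at step 1
Step 2: max=41/18, min=2, spread=5/18
Step 3: max=473/216, min=2, spread=41/216
Step 4: max=56057/25920, min=2, spread=4217/25920
Step 5: max=3319549/1555200, min=14479/7200, spread=38417/311040
Step 6: max=197824211/93312000, min=290597/144000, spread=1903471/18662400
Step 7: max=11798429089/5598720000, min=8755759/4320000, spread=18038617/223948800
Step 8: max=705114582851/335923200000, min=790526759/388800000, spread=883978523/13436928000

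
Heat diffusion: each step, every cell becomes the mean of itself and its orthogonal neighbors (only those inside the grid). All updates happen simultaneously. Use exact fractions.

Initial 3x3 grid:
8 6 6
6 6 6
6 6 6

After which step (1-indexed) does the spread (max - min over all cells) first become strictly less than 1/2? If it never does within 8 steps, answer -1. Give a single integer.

Step 1: max=20/3, min=6, spread=2/3
Step 2: max=59/9, min=6, spread=5/9
Step 3: max=689/108, min=6, spread=41/108
  -> spread < 1/2 first at step 3
Step 4: max=41011/6480, min=1091/180, spread=347/1296
Step 5: max=2439737/388800, min=10957/1800, spread=2921/15552
Step 6: max=145796539/23328000, min=1321483/216000, spread=24611/186624
Step 7: max=8716802033/1399680000, min=29816741/4860000, spread=207329/2239488
Step 8: max=521914752451/83980800000, min=1594001599/259200000, spread=1746635/26873856

Answer: 3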